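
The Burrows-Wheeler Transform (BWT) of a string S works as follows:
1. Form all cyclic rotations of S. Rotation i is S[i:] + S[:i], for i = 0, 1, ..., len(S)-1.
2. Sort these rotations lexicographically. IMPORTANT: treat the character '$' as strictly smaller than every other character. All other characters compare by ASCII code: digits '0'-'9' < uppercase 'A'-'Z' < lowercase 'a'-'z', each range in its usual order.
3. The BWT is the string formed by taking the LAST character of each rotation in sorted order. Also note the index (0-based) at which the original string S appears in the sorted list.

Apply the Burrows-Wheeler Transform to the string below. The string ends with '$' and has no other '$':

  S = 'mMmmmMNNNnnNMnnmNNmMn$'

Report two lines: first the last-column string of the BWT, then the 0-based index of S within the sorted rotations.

All 22 rotations (rotation i = S[i:]+S[:i]):
  rot[0] = mMmmmMNNNnnNMnnmNNmMn$
  rot[1] = MmmmMNNNnnNMnnmNNmMn$m
  rot[2] = mmmMNNNnnNMnnmNNmMn$mM
  rot[3] = mmMNNNnnNMnnmNNmMn$mMm
  rot[4] = mMNNNnnNMnnmNNmMn$mMmm
  rot[5] = MNNNnnNMnnmNNmMn$mMmmm
  rot[6] = NNNnnNMnnmNNmMn$mMmmmM
  rot[7] = NNnnNMnnmNNmMn$mMmmmMN
  rot[8] = NnnNMnnmNNmMn$mMmmmMNN
  rot[9] = nnNMnnmNNmMn$mMmmmMNNN
  rot[10] = nNMnnmNNmMn$mMmmmMNNNn
  rot[11] = NMnnmNNmMn$mMmmmMNNNnn
  rot[12] = MnnmNNmMn$mMmmmMNNNnnN
  rot[13] = nnmNNmMn$mMmmmMNNNnnNM
  rot[14] = nmNNmMn$mMmmmMNNNnnNMn
  rot[15] = mNNmMn$mMmmmMNNNnnNMnn
  rot[16] = NNmMn$mMmmmMNNNnnNMnnm
  rot[17] = NmMn$mMmmmMNNNnnNMnnmN
  rot[18] = mMn$mMmmmMNNNnnNMnnmNN
  rot[19] = Mn$mMmmmMNNNnnNMnnmNNm
  rot[20] = n$mMmmmMNNNnnNMnnmNNmM
  rot[21] = $mMmmmMNNNnnNMnnmNNmMn
Sorted (with $ < everything):
  sorted[0] = $mMmmmMNNNnnNMnnmNNmMn  (last char: 'n')
  sorted[1] = MNNNnnNMnnmNNmMn$mMmmm  (last char: 'm')
  sorted[2] = MmmmMNNNnnNMnnmNNmMn$m  (last char: 'm')
  sorted[3] = Mn$mMmmmMNNNnnNMnnmNNm  (last char: 'm')
  sorted[4] = MnnmNNmMn$mMmmmMNNNnnN  (last char: 'N')
  sorted[5] = NMnnmNNmMn$mMmmmMNNNnn  (last char: 'n')
  sorted[6] = NNNnnNMnnmNNmMn$mMmmmM  (last char: 'M')
  sorted[7] = NNmMn$mMmmmMNNNnnNMnnm  (last char: 'm')
  sorted[8] = NNnnNMnnmNNmMn$mMmmmMN  (last char: 'N')
  sorted[9] = NmMn$mMmmmMNNNnnNMnnmN  (last char: 'N')
  sorted[10] = NnnNMnnmNNmMn$mMmmmMNN  (last char: 'N')
  sorted[11] = mMNNNnnNMnnmNNmMn$mMmm  (last char: 'm')
  sorted[12] = mMmmmMNNNnnNMnnmNNmMn$  (last char: '$')
  sorted[13] = mMn$mMmmmMNNNnnNMnnmNN  (last char: 'N')
  sorted[14] = mNNmMn$mMmmmMNNNnnNMnn  (last char: 'n')
  sorted[15] = mmMNNNnnNMnnmNNmMn$mMm  (last char: 'm')
  sorted[16] = mmmMNNNnnNMnnmNNmMn$mM  (last char: 'M')
  sorted[17] = n$mMmmmMNNNnnNMnnmNNmM  (last char: 'M')
  sorted[18] = nNMnnmNNmMn$mMmmmMNNNn  (last char: 'n')
  sorted[19] = nmNNmMn$mMmmmMNNNnnNMn  (last char: 'n')
  sorted[20] = nnNMnnmNNmMn$mMmmmMNNN  (last char: 'N')
  sorted[21] = nnmNNmMn$mMmmmMNNNnnNM  (last char: 'M')
Last column: nmmmNnMmNNNm$NnmMMnnNM
Original string S is at sorted index 12

Answer: nmmmNnMmNNNm$NnmMMnnNM
12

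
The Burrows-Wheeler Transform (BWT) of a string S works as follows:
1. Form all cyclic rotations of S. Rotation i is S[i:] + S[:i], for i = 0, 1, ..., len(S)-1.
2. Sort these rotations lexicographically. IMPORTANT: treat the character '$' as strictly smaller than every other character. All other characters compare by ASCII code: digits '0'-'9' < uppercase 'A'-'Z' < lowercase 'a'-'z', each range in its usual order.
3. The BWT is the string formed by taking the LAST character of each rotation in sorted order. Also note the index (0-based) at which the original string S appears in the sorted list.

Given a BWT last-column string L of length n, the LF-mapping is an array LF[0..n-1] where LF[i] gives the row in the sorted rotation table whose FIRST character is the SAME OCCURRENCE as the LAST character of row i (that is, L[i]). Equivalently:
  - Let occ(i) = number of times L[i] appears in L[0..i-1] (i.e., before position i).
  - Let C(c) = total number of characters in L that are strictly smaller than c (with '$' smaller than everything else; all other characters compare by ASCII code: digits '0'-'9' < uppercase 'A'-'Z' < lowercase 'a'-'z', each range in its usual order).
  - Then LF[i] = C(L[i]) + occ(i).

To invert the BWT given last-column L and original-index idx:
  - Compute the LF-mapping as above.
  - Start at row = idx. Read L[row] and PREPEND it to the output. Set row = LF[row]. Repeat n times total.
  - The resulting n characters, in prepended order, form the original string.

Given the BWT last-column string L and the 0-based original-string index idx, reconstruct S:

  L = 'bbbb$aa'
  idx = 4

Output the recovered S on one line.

Answer: bababb$

Derivation:
LF mapping: 3 4 5 6 0 1 2
Walk LF starting at row 4, prepending L[row]:
  step 1: row=4, L[4]='$', prepend. Next row=LF[4]=0
  step 2: row=0, L[0]='b', prepend. Next row=LF[0]=3
  step 3: row=3, L[3]='b', prepend. Next row=LF[3]=6
  step 4: row=6, L[6]='a', prepend. Next row=LF[6]=2
  step 5: row=2, L[2]='b', prepend. Next row=LF[2]=5
  step 6: row=5, L[5]='a', prepend. Next row=LF[5]=1
  step 7: row=1, L[1]='b', prepend. Next row=LF[1]=4
Reversed output: bababb$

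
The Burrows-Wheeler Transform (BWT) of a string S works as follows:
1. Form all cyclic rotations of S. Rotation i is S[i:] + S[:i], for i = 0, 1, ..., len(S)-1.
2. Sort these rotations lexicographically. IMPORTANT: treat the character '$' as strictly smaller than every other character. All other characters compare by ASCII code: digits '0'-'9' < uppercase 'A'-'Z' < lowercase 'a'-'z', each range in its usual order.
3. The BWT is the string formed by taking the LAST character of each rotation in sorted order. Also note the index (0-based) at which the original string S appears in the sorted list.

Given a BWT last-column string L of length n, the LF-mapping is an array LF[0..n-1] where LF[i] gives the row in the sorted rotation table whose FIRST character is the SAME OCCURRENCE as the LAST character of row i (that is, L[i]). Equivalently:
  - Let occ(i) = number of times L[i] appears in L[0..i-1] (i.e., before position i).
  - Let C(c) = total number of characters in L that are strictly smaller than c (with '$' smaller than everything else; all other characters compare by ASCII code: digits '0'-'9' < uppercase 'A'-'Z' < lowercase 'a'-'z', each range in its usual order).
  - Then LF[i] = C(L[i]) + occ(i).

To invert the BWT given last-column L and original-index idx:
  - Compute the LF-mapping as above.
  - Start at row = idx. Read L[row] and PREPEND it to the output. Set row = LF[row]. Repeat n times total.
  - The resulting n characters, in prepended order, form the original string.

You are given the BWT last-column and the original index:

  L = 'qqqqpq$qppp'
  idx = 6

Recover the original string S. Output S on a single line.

Answer: qppqqpqpqq$

Derivation:
LF mapping: 5 6 7 8 1 9 0 10 2 3 4
Walk LF starting at row 6, prepending L[row]:
  step 1: row=6, L[6]='$', prepend. Next row=LF[6]=0
  step 2: row=0, L[0]='q', prepend. Next row=LF[0]=5
  step 3: row=5, L[5]='q', prepend. Next row=LF[5]=9
  step 4: row=9, L[9]='p', prepend. Next row=LF[9]=3
  step 5: row=3, L[3]='q', prepend. Next row=LF[3]=8
  step 6: row=8, L[8]='p', prepend. Next row=LF[8]=2
  step 7: row=2, L[2]='q', prepend. Next row=LF[2]=7
  step 8: row=7, L[7]='q', prepend. Next row=LF[7]=10
  step 9: row=10, L[10]='p', prepend. Next row=LF[10]=4
  step 10: row=4, L[4]='p', prepend. Next row=LF[4]=1
  step 11: row=1, L[1]='q', prepend. Next row=LF[1]=6
Reversed output: qppqqpqpqq$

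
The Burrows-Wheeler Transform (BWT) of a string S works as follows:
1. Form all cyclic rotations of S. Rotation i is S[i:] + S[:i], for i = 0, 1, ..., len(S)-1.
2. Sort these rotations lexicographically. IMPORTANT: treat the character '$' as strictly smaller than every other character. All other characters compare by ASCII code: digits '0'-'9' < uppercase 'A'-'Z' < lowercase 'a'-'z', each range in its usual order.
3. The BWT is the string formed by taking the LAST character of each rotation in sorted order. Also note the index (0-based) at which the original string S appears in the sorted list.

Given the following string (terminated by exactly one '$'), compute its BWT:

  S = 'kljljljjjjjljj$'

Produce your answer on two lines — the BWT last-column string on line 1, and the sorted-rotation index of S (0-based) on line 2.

Answer: jjlljjjjll$jjjk
10

Derivation:
All 15 rotations (rotation i = S[i:]+S[:i]):
  rot[0] = kljljljjjjjljj$
  rot[1] = ljljljjjjjljj$k
  rot[2] = jljljjjjjljj$kl
  rot[3] = ljljjjjjljj$klj
  rot[4] = jljjjjjljj$kljl
  rot[5] = ljjjjjljj$kljlj
  rot[6] = jjjjjljj$kljljl
  rot[7] = jjjjljj$kljljlj
  rot[8] = jjjljj$kljljljj
  rot[9] = jjljj$kljljljjj
  rot[10] = jljj$kljljljjjj
  rot[11] = ljj$kljljljjjjj
  rot[12] = jj$kljljljjjjjl
  rot[13] = j$kljljljjjjjlj
  rot[14] = $kljljljjjjjljj
Sorted (with $ < everything):
  sorted[0] = $kljljljjjjjljj  (last char: 'j')
  sorted[1] = j$kljljljjjjjlj  (last char: 'j')
  sorted[2] = jj$kljljljjjjjl  (last char: 'l')
  sorted[3] = jjjjjljj$kljljl  (last char: 'l')
  sorted[4] = jjjjljj$kljljlj  (last char: 'j')
  sorted[5] = jjjljj$kljljljj  (last char: 'j')
  sorted[6] = jjljj$kljljljjj  (last char: 'j')
  sorted[7] = jljj$kljljljjjj  (last char: 'j')
  sorted[8] = jljjjjjljj$kljl  (last char: 'l')
  sorted[9] = jljljjjjjljj$kl  (last char: 'l')
  sorted[10] = kljljljjjjjljj$  (last char: '$')
  sorted[11] = ljj$kljljljjjjj  (last char: 'j')
  sorted[12] = ljjjjjljj$kljlj  (last char: 'j')
  sorted[13] = ljljjjjjljj$klj  (last char: 'j')
  sorted[14] = ljljljjjjjljj$k  (last char: 'k')
Last column: jjlljjjjll$jjjk
Original string S is at sorted index 10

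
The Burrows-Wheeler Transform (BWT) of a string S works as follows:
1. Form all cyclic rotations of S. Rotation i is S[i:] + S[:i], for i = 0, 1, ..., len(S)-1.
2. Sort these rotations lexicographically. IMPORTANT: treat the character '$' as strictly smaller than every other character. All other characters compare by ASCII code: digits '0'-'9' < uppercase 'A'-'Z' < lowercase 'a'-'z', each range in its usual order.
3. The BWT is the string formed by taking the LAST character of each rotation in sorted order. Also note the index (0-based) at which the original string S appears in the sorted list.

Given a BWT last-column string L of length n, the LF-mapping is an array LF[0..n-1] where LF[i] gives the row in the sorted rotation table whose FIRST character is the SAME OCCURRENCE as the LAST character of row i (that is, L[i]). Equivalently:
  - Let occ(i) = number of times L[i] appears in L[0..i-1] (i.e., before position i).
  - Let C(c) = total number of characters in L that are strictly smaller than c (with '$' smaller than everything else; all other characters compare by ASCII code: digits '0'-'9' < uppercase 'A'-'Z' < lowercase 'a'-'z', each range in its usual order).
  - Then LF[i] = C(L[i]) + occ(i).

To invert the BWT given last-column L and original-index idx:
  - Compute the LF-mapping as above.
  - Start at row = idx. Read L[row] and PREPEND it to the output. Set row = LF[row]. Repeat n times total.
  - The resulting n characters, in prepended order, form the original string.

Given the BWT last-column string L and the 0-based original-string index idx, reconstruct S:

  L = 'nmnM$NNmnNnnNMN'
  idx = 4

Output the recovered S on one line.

Answer: NNnmMNNmNnnMnn$

Derivation:
LF mapping: 10 8 11 1 0 3 4 9 12 5 13 14 6 2 7
Walk LF starting at row 4, prepending L[row]:
  step 1: row=4, L[4]='$', prepend. Next row=LF[4]=0
  step 2: row=0, L[0]='n', prepend. Next row=LF[0]=10
  step 3: row=10, L[10]='n', prepend. Next row=LF[10]=13
  step 4: row=13, L[13]='M', prepend. Next row=LF[13]=2
  step 5: row=2, L[2]='n', prepend. Next row=LF[2]=11
  step 6: row=11, L[11]='n', prepend. Next row=LF[11]=14
  step 7: row=14, L[14]='N', prepend. Next row=LF[14]=7
  step 8: row=7, L[7]='m', prepend. Next row=LF[7]=9
  step 9: row=9, L[9]='N', prepend. Next row=LF[9]=5
  step 10: row=5, L[5]='N', prepend. Next row=LF[5]=3
  step 11: row=3, L[3]='M', prepend. Next row=LF[3]=1
  step 12: row=1, L[1]='m', prepend. Next row=LF[1]=8
  step 13: row=8, L[8]='n', prepend. Next row=LF[8]=12
  step 14: row=12, L[12]='N', prepend. Next row=LF[12]=6
  step 15: row=6, L[6]='N', prepend. Next row=LF[6]=4
Reversed output: NNnmMNNmNnnMnn$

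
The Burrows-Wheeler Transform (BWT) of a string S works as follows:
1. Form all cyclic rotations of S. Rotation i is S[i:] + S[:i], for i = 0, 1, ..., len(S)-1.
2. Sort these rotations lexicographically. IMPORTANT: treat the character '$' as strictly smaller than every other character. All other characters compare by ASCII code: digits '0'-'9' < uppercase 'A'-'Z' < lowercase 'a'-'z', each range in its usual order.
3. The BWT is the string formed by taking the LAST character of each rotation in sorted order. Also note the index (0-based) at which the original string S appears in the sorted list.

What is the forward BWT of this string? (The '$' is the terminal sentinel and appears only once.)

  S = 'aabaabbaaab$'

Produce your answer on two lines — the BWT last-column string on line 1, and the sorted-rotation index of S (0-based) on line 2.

Answer: bba$baaaabaa
3

Derivation:
All 12 rotations (rotation i = S[i:]+S[:i]):
  rot[0] = aabaabbaaab$
  rot[1] = abaabbaaab$a
  rot[2] = baabbaaab$aa
  rot[3] = aabbaaab$aab
  rot[4] = abbaaab$aaba
  rot[5] = bbaaab$aabaa
  rot[6] = baaab$aabaab
  rot[7] = aaab$aabaabb
  rot[8] = aab$aabaabba
  rot[9] = ab$aabaabbaa
  rot[10] = b$aabaabbaaa
  rot[11] = $aabaabbaaab
Sorted (with $ < everything):
  sorted[0] = $aabaabbaaab  (last char: 'b')
  sorted[1] = aaab$aabaabb  (last char: 'b')
  sorted[2] = aab$aabaabba  (last char: 'a')
  sorted[3] = aabaabbaaab$  (last char: '$')
  sorted[4] = aabbaaab$aab  (last char: 'b')
  sorted[5] = ab$aabaabbaa  (last char: 'a')
  sorted[6] = abaabbaaab$a  (last char: 'a')
  sorted[7] = abbaaab$aaba  (last char: 'a')
  sorted[8] = b$aabaabbaaa  (last char: 'a')
  sorted[9] = baaab$aabaab  (last char: 'b')
  sorted[10] = baabbaaab$aa  (last char: 'a')
  sorted[11] = bbaaab$aabaa  (last char: 'a')
Last column: bba$baaaabaa
Original string S is at sorted index 3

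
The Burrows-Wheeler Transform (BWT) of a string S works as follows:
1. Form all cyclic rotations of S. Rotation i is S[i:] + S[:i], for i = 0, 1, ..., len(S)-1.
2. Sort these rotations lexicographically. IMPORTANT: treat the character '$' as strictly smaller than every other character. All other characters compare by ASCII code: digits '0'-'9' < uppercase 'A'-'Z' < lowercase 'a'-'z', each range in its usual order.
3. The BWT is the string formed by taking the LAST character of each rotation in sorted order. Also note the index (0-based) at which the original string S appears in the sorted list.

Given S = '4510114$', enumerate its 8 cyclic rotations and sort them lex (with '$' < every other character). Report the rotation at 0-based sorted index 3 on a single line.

Answer: 114$4510

Derivation:
All 8 rotations (rotation i = S[i:]+S[:i]):
  rot[0] = 4510114$
  rot[1] = 510114$4
  rot[2] = 10114$45
  rot[3] = 0114$451
  rot[4] = 114$4510
  rot[5] = 14$45101
  rot[6] = 4$451011
  rot[7] = $4510114
Sorted (with $ < everything):
  sorted[0] = $4510114
  sorted[1] = 0114$451
  sorted[2] = 10114$45
  sorted[3] = 114$4510
  sorted[4] = 14$45101
  sorted[5] = 4$451011
  sorted[6] = 4510114$
  sorted[7] = 510114$4
sorted[3] = 114$4510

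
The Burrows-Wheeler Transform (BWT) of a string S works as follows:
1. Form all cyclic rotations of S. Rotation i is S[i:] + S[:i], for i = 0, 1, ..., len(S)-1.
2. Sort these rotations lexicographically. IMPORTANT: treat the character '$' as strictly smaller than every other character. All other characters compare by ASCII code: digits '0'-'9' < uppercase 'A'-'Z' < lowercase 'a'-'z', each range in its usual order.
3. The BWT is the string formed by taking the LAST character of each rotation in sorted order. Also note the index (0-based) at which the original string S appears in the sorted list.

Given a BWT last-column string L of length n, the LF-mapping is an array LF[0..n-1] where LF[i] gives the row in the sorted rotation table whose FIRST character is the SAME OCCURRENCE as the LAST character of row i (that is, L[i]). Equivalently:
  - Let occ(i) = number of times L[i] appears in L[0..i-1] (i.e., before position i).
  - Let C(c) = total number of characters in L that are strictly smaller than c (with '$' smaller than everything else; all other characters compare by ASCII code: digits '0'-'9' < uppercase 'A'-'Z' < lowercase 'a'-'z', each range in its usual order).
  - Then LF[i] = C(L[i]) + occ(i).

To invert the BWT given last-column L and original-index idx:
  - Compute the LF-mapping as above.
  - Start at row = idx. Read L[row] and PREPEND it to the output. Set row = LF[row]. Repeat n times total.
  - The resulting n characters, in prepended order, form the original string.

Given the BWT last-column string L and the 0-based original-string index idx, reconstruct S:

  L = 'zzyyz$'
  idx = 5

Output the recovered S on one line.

LF mapping: 3 4 1 2 5 0
Walk LF starting at row 5, prepending L[row]:
  step 1: row=5, L[5]='$', prepend. Next row=LF[5]=0
  step 2: row=0, L[0]='z', prepend. Next row=LF[0]=3
  step 3: row=3, L[3]='y', prepend. Next row=LF[3]=2
  step 4: row=2, L[2]='y', prepend. Next row=LF[2]=1
  step 5: row=1, L[1]='z', prepend. Next row=LF[1]=4
  step 6: row=4, L[4]='z', prepend. Next row=LF[4]=5
Reversed output: zzyyz$

Answer: zzyyz$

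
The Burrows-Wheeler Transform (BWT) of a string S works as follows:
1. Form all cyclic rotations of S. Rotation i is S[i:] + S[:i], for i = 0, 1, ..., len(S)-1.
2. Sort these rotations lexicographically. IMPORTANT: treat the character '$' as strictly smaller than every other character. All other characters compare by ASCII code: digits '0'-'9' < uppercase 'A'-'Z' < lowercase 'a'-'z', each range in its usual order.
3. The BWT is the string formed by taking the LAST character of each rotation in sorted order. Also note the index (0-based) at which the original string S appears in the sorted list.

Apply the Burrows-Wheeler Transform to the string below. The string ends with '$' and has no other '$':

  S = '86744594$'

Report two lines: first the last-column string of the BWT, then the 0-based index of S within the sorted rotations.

Answer: 4974486$5
7

Derivation:
All 9 rotations (rotation i = S[i:]+S[:i]):
  rot[0] = 86744594$
  rot[1] = 6744594$8
  rot[2] = 744594$86
  rot[3] = 44594$867
  rot[4] = 4594$8674
  rot[5] = 594$86744
  rot[6] = 94$867445
  rot[7] = 4$8674459
  rot[8] = $86744594
Sorted (with $ < everything):
  sorted[0] = $86744594  (last char: '4')
  sorted[1] = 4$8674459  (last char: '9')
  sorted[2] = 44594$867  (last char: '7')
  sorted[3] = 4594$8674  (last char: '4')
  sorted[4] = 594$86744  (last char: '4')
  sorted[5] = 6744594$8  (last char: '8')
  sorted[6] = 744594$86  (last char: '6')
  sorted[7] = 86744594$  (last char: '$')
  sorted[8] = 94$867445  (last char: '5')
Last column: 4974486$5
Original string S is at sorted index 7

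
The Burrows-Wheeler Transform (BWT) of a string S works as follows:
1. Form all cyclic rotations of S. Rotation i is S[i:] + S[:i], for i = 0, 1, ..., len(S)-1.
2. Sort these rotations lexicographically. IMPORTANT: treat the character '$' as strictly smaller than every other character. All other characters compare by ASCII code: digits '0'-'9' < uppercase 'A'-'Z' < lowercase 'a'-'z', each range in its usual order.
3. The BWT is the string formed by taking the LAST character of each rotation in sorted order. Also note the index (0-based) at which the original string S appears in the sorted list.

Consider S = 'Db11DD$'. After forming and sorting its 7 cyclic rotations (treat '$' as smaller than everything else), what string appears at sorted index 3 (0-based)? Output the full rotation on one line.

All 7 rotations (rotation i = S[i:]+S[:i]):
  rot[0] = Db11DD$
  rot[1] = b11DD$D
  rot[2] = 11DD$Db
  rot[3] = 1DD$Db1
  rot[4] = DD$Db11
  rot[5] = D$Db11D
  rot[6] = $Db11DD
Sorted (with $ < everything):
  sorted[0] = $Db11DD
  sorted[1] = 11DD$Db
  sorted[2] = 1DD$Db1
  sorted[3] = D$Db11D
  sorted[4] = DD$Db11
  sorted[5] = Db11DD$
  sorted[6] = b11DD$D
sorted[3] = D$Db11D

Answer: D$Db11D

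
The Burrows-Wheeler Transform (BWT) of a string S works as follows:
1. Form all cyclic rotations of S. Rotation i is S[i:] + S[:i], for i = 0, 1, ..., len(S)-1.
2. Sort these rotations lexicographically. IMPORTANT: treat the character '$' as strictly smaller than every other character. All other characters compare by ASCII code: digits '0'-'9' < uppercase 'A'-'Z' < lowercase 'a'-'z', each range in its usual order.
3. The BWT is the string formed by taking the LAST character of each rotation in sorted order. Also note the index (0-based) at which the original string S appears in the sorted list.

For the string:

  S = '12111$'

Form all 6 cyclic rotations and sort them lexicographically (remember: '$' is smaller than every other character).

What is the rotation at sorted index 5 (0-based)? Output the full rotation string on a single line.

All 6 rotations (rotation i = S[i:]+S[:i]):
  rot[0] = 12111$
  rot[1] = 2111$1
  rot[2] = 111$12
  rot[3] = 11$121
  rot[4] = 1$1211
  rot[5] = $12111
Sorted (with $ < everything):
  sorted[0] = $12111
  sorted[1] = 1$1211
  sorted[2] = 11$121
  sorted[3] = 111$12
  sorted[4] = 12111$
  sorted[5] = 2111$1
sorted[5] = 2111$1

Answer: 2111$1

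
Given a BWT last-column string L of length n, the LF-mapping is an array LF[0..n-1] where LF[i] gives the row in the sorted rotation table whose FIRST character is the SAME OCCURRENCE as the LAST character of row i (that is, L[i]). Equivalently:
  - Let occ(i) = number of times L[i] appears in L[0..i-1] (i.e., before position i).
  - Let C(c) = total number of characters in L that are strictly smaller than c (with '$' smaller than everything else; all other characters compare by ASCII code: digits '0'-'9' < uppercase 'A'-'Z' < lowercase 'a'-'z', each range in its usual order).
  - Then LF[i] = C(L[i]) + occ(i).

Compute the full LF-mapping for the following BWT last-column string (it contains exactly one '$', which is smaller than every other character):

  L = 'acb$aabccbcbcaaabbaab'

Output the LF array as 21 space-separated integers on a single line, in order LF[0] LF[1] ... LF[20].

Char counts: '$':1, 'a':8, 'b':7, 'c':5
C (first-col start): C('$')=0, C('a')=1, C('b')=9, C('c')=16
L[0]='a': occ=0, LF[0]=C('a')+0=1+0=1
L[1]='c': occ=0, LF[1]=C('c')+0=16+0=16
L[2]='b': occ=0, LF[2]=C('b')+0=9+0=9
L[3]='$': occ=0, LF[3]=C('$')+0=0+0=0
L[4]='a': occ=1, LF[4]=C('a')+1=1+1=2
L[5]='a': occ=2, LF[5]=C('a')+2=1+2=3
L[6]='b': occ=1, LF[6]=C('b')+1=9+1=10
L[7]='c': occ=1, LF[7]=C('c')+1=16+1=17
L[8]='c': occ=2, LF[8]=C('c')+2=16+2=18
L[9]='b': occ=2, LF[9]=C('b')+2=9+2=11
L[10]='c': occ=3, LF[10]=C('c')+3=16+3=19
L[11]='b': occ=3, LF[11]=C('b')+3=9+3=12
L[12]='c': occ=4, LF[12]=C('c')+4=16+4=20
L[13]='a': occ=3, LF[13]=C('a')+3=1+3=4
L[14]='a': occ=4, LF[14]=C('a')+4=1+4=5
L[15]='a': occ=5, LF[15]=C('a')+5=1+5=6
L[16]='b': occ=4, LF[16]=C('b')+4=9+4=13
L[17]='b': occ=5, LF[17]=C('b')+5=9+5=14
L[18]='a': occ=6, LF[18]=C('a')+6=1+6=7
L[19]='a': occ=7, LF[19]=C('a')+7=1+7=8
L[20]='b': occ=6, LF[20]=C('b')+6=9+6=15

Answer: 1 16 9 0 2 3 10 17 18 11 19 12 20 4 5 6 13 14 7 8 15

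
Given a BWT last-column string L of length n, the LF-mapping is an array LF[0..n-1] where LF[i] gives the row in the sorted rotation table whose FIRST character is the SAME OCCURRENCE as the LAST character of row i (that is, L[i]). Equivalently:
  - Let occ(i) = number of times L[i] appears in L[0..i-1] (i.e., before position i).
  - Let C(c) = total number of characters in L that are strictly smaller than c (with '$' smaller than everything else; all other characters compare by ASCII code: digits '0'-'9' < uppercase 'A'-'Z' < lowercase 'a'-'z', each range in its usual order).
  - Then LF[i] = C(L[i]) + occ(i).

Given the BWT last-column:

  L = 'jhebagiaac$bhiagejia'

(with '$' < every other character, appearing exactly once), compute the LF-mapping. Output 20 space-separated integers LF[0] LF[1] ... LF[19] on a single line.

Char counts: '$':1, 'a':5, 'b':2, 'c':1, 'e':2, 'g':2, 'h':2, 'i':3, 'j':2
C (first-col start): C('$')=0, C('a')=1, C('b')=6, C('c')=8, C('e')=9, C('g')=11, C('h')=13, C('i')=15, C('j')=18
L[0]='j': occ=0, LF[0]=C('j')+0=18+0=18
L[1]='h': occ=0, LF[1]=C('h')+0=13+0=13
L[2]='e': occ=0, LF[2]=C('e')+0=9+0=9
L[3]='b': occ=0, LF[3]=C('b')+0=6+0=6
L[4]='a': occ=0, LF[4]=C('a')+0=1+0=1
L[5]='g': occ=0, LF[5]=C('g')+0=11+0=11
L[6]='i': occ=0, LF[6]=C('i')+0=15+0=15
L[7]='a': occ=1, LF[7]=C('a')+1=1+1=2
L[8]='a': occ=2, LF[8]=C('a')+2=1+2=3
L[9]='c': occ=0, LF[9]=C('c')+0=8+0=8
L[10]='$': occ=0, LF[10]=C('$')+0=0+0=0
L[11]='b': occ=1, LF[11]=C('b')+1=6+1=7
L[12]='h': occ=1, LF[12]=C('h')+1=13+1=14
L[13]='i': occ=1, LF[13]=C('i')+1=15+1=16
L[14]='a': occ=3, LF[14]=C('a')+3=1+3=4
L[15]='g': occ=1, LF[15]=C('g')+1=11+1=12
L[16]='e': occ=1, LF[16]=C('e')+1=9+1=10
L[17]='j': occ=1, LF[17]=C('j')+1=18+1=19
L[18]='i': occ=2, LF[18]=C('i')+2=15+2=17
L[19]='a': occ=4, LF[19]=C('a')+4=1+4=5

Answer: 18 13 9 6 1 11 15 2 3 8 0 7 14 16 4 12 10 19 17 5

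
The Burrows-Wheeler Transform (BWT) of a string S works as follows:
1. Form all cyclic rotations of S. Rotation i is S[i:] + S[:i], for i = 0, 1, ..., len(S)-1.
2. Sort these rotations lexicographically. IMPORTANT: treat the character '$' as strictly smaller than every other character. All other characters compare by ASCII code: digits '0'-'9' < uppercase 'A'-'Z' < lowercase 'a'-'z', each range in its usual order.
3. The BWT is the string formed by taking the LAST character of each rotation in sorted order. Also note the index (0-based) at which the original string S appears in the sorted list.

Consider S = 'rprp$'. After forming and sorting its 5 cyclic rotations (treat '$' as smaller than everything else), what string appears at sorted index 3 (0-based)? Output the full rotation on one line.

All 5 rotations (rotation i = S[i:]+S[:i]):
  rot[0] = rprp$
  rot[1] = prp$r
  rot[2] = rp$rp
  rot[3] = p$rpr
  rot[4] = $rprp
Sorted (with $ < everything):
  sorted[0] = $rprp
  sorted[1] = p$rpr
  sorted[2] = prp$r
  sorted[3] = rp$rp
  sorted[4] = rprp$
sorted[3] = rp$rp

Answer: rp$rp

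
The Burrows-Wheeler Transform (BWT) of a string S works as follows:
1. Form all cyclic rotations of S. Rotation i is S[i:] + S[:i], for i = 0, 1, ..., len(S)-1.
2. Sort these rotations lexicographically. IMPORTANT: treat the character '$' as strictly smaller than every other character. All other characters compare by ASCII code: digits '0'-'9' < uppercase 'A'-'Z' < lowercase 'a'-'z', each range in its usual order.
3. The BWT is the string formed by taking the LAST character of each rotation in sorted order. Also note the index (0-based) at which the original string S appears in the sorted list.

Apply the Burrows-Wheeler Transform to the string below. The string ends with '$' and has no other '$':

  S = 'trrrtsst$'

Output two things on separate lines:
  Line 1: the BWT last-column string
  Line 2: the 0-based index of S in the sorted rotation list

All 9 rotations (rotation i = S[i:]+S[:i]):
  rot[0] = trrrtsst$
  rot[1] = rrrtsst$t
  rot[2] = rrtsst$tr
  rot[3] = rtsst$trr
  rot[4] = tsst$trrr
  rot[5] = sst$trrrt
  rot[6] = st$trrrts
  rot[7] = t$trrrtss
  rot[8] = $trrrtsst
Sorted (with $ < everything):
  sorted[0] = $trrrtsst  (last char: 't')
  sorted[1] = rrrtsst$t  (last char: 't')
  sorted[2] = rrtsst$tr  (last char: 'r')
  sorted[3] = rtsst$trr  (last char: 'r')
  sorted[4] = sst$trrrt  (last char: 't')
  sorted[5] = st$trrrts  (last char: 's')
  sorted[6] = t$trrrtss  (last char: 's')
  sorted[7] = trrrtsst$  (last char: '$')
  sorted[8] = tsst$trrr  (last char: 'r')
Last column: ttrrtss$r
Original string S is at sorted index 7

Answer: ttrrtss$r
7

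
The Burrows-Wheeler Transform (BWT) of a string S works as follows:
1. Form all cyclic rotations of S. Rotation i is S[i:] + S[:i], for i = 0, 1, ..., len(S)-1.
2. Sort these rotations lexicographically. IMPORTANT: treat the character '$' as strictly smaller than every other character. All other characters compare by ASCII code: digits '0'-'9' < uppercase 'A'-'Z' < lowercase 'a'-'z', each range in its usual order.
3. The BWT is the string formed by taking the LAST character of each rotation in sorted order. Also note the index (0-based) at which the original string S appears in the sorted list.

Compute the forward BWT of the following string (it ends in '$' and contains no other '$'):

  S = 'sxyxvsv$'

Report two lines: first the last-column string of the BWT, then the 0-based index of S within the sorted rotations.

All 8 rotations (rotation i = S[i:]+S[:i]):
  rot[0] = sxyxvsv$
  rot[1] = xyxvsv$s
  rot[2] = yxvsv$sx
  rot[3] = xvsv$sxy
  rot[4] = vsv$sxyx
  rot[5] = sv$sxyxv
  rot[6] = v$sxyxvs
  rot[7] = $sxyxvsv
Sorted (with $ < everything):
  sorted[0] = $sxyxvsv  (last char: 'v')
  sorted[1] = sv$sxyxv  (last char: 'v')
  sorted[2] = sxyxvsv$  (last char: '$')
  sorted[3] = v$sxyxvs  (last char: 's')
  sorted[4] = vsv$sxyx  (last char: 'x')
  sorted[5] = xvsv$sxy  (last char: 'y')
  sorted[6] = xyxvsv$s  (last char: 's')
  sorted[7] = yxvsv$sx  (last char: 'x')
Last column: vv$sxysx
Original string S is at sorted index 2

Answer: vv$sxysx
2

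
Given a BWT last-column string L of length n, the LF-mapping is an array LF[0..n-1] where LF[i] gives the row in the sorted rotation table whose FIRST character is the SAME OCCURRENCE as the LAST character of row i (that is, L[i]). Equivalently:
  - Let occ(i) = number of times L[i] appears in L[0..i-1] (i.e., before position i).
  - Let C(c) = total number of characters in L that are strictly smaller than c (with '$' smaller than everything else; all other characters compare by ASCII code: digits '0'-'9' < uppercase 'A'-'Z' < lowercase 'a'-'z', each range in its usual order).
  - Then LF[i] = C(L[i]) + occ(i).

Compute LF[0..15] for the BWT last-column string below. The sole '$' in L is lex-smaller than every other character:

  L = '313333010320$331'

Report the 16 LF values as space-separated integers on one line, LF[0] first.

Answer: 8 4 9 10 11 12 1 5 2 13 7 3 0 14 15 6

Derivation:
Char counts: '$':1, '0':3, '1':3, '2':1, '3':8
C (first-col start): C('$')=0, C('0')=1, C('1')=4, C('2')=7, C('3')=8
L[0]='3': occ=0, LF[0]=C('3')+0=8+0=8
L[1]='1': occ=0, LF[1]=C('1')+0=4+0=4
L[2]='3': occ=1, LF[2]=C('3')+1=8+1=9
L[3]='3': occ=2, LF[3]=C('3')+2=8+2=10
L[4]='3': occ=3, LF[4]=C('3')+3=8+3=11
L[5]='3': occ=4, LF[5]=C('3')+4=8+4=12
L[6]='0': occ=0, LF[6]=C('0')+0=1+0=1
L[7]='1': occ=1, LF[7]=C('1')+1=4+1=5
L[8]='0': occ=1, LF[8]=C('0')+1=1+1=2
L[9]='3': occ=5, LF[9]=C('3')+5=8+5=13
L[10]='2': occ=0, LF[10]=C('2')+0=7+0=7
L[11]='0': occ=2, LF[11]=C('0')+2=1+2=3
L[12]='$': occ=0, LF[12]=C('$')+0=0+0=0
L[13]='3': occ=6, LF[13]=C('3')+6=8+6=14
L[14]='3': occ=7, LF[14]=C('3')+7=8+7=15
L[15]='1': occ=2, LF[15]=C('1')+2=4+2=6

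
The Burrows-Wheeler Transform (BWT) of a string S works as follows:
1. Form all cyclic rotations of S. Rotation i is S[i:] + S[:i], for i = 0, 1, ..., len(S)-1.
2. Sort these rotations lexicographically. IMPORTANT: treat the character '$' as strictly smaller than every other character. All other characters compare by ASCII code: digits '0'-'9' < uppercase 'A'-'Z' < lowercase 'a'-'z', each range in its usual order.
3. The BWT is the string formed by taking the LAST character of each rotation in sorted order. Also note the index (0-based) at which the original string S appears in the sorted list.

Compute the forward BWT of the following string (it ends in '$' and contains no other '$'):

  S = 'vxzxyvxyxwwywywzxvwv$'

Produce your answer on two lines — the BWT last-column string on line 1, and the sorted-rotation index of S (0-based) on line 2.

All 21 rotations (rotation i = S[i:]+S[:i]):
  rot[0] = vxzxyvxyxwwywywzxvwv$
  rot[1] = xzxyvxyxwwywywzxvwv$v
  rot[2] = zxyvxyxwwywywzxvwv$vx
  rot[3] = xyvxyxwwywywzxvwv$vxz
  rot[4] = yvxyxwwywywzxvwv$vxzx
  rot[5] = vxyxwwywywzxvwv$vxzxy
  rot[6] = xyxwwywywzxvwv$vxzxyv
  rot[7] = yxwwywywzxvwv$vxzxyvx
  rot[8] = xwwywywzxvwv$vxzxyvxy
  rot[9] = wwywywzxvwv$vxzxyvxyx
  rot[10] = wywywzxvwv$vxzxyvxyxw
  rot[11] = ywywzxvwv$vxzxyvxyxww
  rot[12] = wywzxvwv$vxzxyvxyxwwy
  rot[13] = ywzxvwv$vxzxyvxyxwwyw
  rot[14] = wzxvwv$vxzxyvxyxwwywy
  rot[15] = zxvwv$vxzxyvxyxwwywyw
  rot[16] = xvwv$vxzxyvxyxwwywywz
  rot[17] = vwv$vxzxyvxyxwwywywzx
  rot[18] = wv$vxzxyvxyxwwywywzxv
  rot[19] = v$vxzxyvxyxwwywywzxvw
  rot[20] = $vxzxyvxyxwwywywzxvwv
Sorted (with $ < everything):
  sorted[0] = $vxzxyvxyxwwywywzxvwv  (last char: 'v')
  sorted[1] = v$vxzxyvxyxwwywywzxvw  (last char: 'w')
  sorted[2] = vwv$vxzxyvxyxwwywywzx  (last char: 'x')
  sorted[3] = vxyxwwywywzxvwv$vxzxy  (last char: 'y')
  sorted[4] = vxzxyvxyxwwywywzxvwv$  (last char: '$')
  sorted[5] = wv$vxzxyvxyxwwywywzxv  (last char: 'v')
  sorted[6] = wwywywzxvwv$vxzxyvxyx  (last char: 'x')
  sorted[7] = wywywzxvwv$vxzxyvxyxw  (last char: 'w')
  sorted[8] = wywzxvwv$vxzxyvxyxwwy  (last char: 'y')
  sorted[9] = wzxvwv$vxzxyvxyxwwywy  (last char: 'y')
  sorted[10] = xvwv$vxzxyvxyxwwywywz  (last char: 'z')
  sorted[11] = xwwywywzxvwv$vxzxyvxy  (last char: 'y')
  sorted[12] = xyvxyxwwywywzxvwv$vxz  (last char: 'z')
  sorted[13] = xyxwwywywzxvwv$vxzxyv  (last char: 'v')
  sorted[14] = xzxyvxyxwwywywzxvwv$v  (last char: 'v')
  sorted[15] = yvxyxwwywywzxvwv$vxzx  (last char: 'x')
  sorted[16] = ywywzxvwv$vxzxyvxyxww  (last char: 'w')
  sorted[17] = ywzxvwv$vxzxyvxyxwwyw  (last char: 'w')
  sorted[18] = yxwwywywzxvwv$vxzxyvx  (last char: 'x')
  sorted[19] = zxvwv$vxzxyvxyxwwywyw  (last char: 'w')
  sorted[20] = zxyvxyxwwywywzxvwv$vx  (last char: 'x')
Last column: vwxy$vxwyyzyzvvxwwxwx
Original string S is at sorted index 4

Answer: vwxy$vxwyyzyzvvxwwxwx
4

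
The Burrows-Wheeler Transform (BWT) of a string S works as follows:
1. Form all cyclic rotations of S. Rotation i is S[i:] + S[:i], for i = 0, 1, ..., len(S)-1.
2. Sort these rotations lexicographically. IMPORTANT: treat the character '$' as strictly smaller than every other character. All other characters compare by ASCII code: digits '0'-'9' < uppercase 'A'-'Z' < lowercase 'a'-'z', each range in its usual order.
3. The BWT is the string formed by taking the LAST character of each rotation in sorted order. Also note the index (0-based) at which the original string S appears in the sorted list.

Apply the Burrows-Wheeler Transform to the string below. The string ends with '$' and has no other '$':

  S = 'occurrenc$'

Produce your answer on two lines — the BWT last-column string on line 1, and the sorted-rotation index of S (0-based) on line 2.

Answer: cnocre$ruc
6

Derivation:
All 10 rotations (rotation i = S[i:]+S[:i]):
  rot[0] = occurrenc$
  rot[1] = ccurrenc$o
  rot[2] = currenc$oc
  rot[3] = urrenc$occ
  rot[4] = rrenc$occu
  rot[5] = renc$occur
  rot[6] = enc$occurr
  rot[7] = nc$occurre
  rot[8] = c$occurren
  rot[9] = $occurrenc
Sorted (with $ < everything):
  sorted[0] = $occurrenc  (last char: 'c')
  sorted[1] = c$occurren  (last char: 'n')
  sorted[2] = ccurrenc$o  (last char: 'o')
  sorted[3] = currenc$oc  (last char: 'c')
  sorted[4] = enc$occurr  (last char: 'r')
  sorted[5] = nc$occurre  (last char: 'e')
  sorted[6] = occurrenc$  (last char: '$')
  sorted[7] = renc$occur  (last char: 'r')
  sorted[8] = rrenc$occu  (last char: 'u')
  sorted[9] = urrenc$occ  (last char: 'c')
Last column: cnocre$ruc
Original string S is at sorted index 6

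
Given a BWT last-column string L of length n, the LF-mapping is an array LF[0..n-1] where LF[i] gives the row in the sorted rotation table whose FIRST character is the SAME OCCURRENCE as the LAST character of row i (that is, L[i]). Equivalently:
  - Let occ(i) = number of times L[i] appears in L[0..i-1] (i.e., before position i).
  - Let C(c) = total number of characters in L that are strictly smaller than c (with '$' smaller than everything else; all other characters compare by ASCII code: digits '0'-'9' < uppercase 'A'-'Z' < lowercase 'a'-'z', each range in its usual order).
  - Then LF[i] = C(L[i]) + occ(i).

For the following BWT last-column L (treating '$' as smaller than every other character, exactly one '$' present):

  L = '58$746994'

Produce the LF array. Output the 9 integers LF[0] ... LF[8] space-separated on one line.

Char counts: '$':1, '4':2, '5':1, '6':1, '7':1, '8':1, '9':2
C (first-col start): C('$')=0, C('4')=1, C('5')=3, C('6')=4, C('7')=5, C('8')=6, C('9')=7
L[0]='5': occ=0, LF[0]=C('5')+0=3+0=3
L[1]='8': occ=0, LF[1]=C('8')+0=6+0=6
L[2]='$': occ=0, LF[2]=C('$')+0=0+0=0
L[3]='7': occ=0, LF[3]=C('7')+0=5+0=5
L[4]='4': occ=0, LF[4]=C('4')+0=1+0=1
L[5]='6': occ=0, LF[5]=C('6')+0=4+0=4
L[6]='9': occ=0, LF[6]=C('9')+0=7+0=7
L[7]='9': occ=1, LF[7]=C('9')+1=7+1=8
L[8]='4': occ=1, LF[8]=C('4')+1=1+1=2

Answer: 3 6 0 5 1 4 7 8 2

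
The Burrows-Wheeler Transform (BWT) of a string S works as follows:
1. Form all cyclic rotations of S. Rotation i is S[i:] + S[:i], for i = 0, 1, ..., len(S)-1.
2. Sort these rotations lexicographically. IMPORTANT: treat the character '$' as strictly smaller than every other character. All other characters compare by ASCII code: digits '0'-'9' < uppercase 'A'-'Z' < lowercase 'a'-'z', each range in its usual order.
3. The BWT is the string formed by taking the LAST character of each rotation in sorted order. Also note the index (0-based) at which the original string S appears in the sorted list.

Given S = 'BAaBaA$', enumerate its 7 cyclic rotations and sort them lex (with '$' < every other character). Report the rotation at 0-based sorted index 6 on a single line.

All 7 rotations (rotation i = S[i:]+S[:i]):
  rot[0] = BAaBaA$
  rot[1] = AaBaA$B
  rot[2] = aBaA$BA
  rot[3] = BaA$BAa
  rot[4] = aA$BAaB
  rot[5] = A$BAaBa
  rot[6] = $BAaBaA
Sorted (with $ < everything):
  sorted[0] = $BAaBaA
  sorted[1] = A$BAaBa
  sorted[2] = AaBaA$B
  sorted[3] = BAaBaA$
  sorted[4] = BaA$BAa
  sorted[5] = aA$BAaB
  sorted[6] = aBaA$BA
sorted[6] = aBaA$BA

Answer: aBaA$BA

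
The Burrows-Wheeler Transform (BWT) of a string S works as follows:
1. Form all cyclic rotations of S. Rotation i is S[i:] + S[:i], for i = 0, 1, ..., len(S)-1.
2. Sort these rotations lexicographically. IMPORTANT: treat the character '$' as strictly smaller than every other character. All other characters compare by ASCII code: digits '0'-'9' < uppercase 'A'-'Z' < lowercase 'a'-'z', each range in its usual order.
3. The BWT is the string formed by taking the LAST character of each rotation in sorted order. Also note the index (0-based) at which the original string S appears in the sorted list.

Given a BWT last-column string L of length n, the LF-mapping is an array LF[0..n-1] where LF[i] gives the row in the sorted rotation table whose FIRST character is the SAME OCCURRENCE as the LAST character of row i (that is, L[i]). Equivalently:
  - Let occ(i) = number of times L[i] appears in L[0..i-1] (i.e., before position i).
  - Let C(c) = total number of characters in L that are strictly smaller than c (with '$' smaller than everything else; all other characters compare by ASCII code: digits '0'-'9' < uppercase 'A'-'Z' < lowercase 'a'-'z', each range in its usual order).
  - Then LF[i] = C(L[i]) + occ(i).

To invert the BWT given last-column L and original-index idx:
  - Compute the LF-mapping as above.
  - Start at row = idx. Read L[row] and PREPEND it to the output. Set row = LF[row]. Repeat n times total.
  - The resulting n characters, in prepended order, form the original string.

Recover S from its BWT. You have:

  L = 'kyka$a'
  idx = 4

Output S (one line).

LF mapping: 3 5 4 1 0 2
Walk LF starting at row 4, prepending L[row]:
  step 1: row=4, L[4]='$', prepend. Next row=LF[4]=0
  step 2: row=0, L[0]='k', prepend. Next row=LF[0]=3
  step 3: row=3, L[3]='a', prepend. Next row=LF[3]=1
  step 4: row=1, L[1]='y', prepend. Next row=LF[1]=5
  step 5: row=5, L[5]='a', prepend. Next row=LF[5]=2
  step 6: row=2, L[2]='k', prepend. Next row=LF[2]=4
Reversed output: kayak$

Answer: kayak$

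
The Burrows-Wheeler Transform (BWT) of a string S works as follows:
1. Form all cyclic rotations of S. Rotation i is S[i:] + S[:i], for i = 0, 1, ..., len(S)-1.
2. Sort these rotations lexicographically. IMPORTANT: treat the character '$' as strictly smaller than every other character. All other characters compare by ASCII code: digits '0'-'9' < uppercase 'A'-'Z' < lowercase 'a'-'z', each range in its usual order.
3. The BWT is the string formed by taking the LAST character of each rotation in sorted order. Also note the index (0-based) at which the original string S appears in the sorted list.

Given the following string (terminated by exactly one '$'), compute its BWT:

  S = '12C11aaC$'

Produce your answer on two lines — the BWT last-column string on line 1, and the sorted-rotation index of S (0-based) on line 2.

Answer: CC$11a2a1
2

Derivation:
All 9 rotations (rotation i = S[i:]+S[:i]):
  rot[0] = 12C11aaC$
  rot[1] = 2C11aaC$1
  rot[2] = C11aaC$12
  rot[3] = 11aaC$12C
  rot[4] = 1aaC$12C1
  rot[5] = aaC$12C11
  rot[6] = aC$12C11a
  rot[7] = C$12C11aa
  rot[8] = $12C11aaC
Sorted (with $ < everything):
  sorted[0] = $12C11aaC  (last char: 'C')
  sorted[1] = 11aaC$12C  (last char: 'C')
  sorted[2] = 12C11aaC$  (last char: '$')
  sorted[3] = 1aaC$12C1  (last char: '1')
  sorted[4] = 2C11aaC$1  (last char: '1')
  sorted[5] = C$12C11aa  (last char: 'a')
  sorted[6] = C11aaC$12  (last char: '2')
  sorted[7] = aC$12C11a  (last char: 'a')
  sorted[8] = aaC$12C11  (last char: '1')
Last column: CC$11a2a1
Original string S is at sorted index 2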